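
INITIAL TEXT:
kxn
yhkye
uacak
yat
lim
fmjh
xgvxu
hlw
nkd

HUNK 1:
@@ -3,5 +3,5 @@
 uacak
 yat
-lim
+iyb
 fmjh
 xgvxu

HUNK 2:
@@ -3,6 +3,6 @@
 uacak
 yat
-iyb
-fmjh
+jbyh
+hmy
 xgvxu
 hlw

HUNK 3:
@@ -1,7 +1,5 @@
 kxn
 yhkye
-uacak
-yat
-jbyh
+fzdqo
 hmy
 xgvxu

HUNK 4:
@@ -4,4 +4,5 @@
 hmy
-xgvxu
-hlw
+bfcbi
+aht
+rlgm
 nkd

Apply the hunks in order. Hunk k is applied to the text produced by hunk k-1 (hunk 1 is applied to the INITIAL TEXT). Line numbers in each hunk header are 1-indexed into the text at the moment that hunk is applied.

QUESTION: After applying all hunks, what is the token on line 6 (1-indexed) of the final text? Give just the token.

Answer: aht

Derivation:
Hunk 1: at line 3 remove [lim] add [iyb] -> 9 lines: kxn yhkye uacak yat iyb fmjh xgvxu hlw nkd
Hunk 2: at line 3 remove [iyb,fmjh] add [jbyh,hmy] -> 9 lines: kxn yhkye uacak yat jbyh hmy xgvxu hlw nkd
Hunk 3: at line 1 remove [uacak,yat,jbyh] add [fzdqo] -> 7 lines: kxn yhkye fzdqo hmy xgvxu hlw nkd
Hunk 4: at line 4 remove [xgvxu,hlw] add [bfcbi,aht,rlgm] -> 8 lines: kxn yhkye fzdqo hmy bfcbi aht rlgm nkd
Final line 6: aht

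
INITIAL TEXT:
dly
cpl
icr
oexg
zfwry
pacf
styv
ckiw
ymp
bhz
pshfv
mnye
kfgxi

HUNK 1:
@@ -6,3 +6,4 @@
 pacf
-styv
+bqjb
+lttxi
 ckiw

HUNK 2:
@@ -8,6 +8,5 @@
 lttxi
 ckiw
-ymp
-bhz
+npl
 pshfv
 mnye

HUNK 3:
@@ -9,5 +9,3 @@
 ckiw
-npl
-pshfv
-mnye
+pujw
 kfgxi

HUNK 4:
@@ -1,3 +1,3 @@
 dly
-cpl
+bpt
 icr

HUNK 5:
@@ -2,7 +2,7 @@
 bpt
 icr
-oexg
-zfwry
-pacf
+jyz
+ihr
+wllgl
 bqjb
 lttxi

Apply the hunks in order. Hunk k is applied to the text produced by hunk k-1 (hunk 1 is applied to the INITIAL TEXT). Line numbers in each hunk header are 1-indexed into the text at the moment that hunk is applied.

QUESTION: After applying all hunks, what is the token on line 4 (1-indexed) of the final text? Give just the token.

Answer: jyz

Derivation:
Hunk 1: at line 6 remove [styv] add [bqjb,lttxi] -> 14 lines: dly cpl icr oexg zfwry pacf bqjb lttxi ckiw ymp bhz pshfv mnye kfgxi
Hunk 2: at line 8 remove [ymp,bhz] add [npl] -> 13 lines: dly cpl icr oexg zfwry pacf bqjb lttxi ckiw npl pshfv mnye kfgxi
Hunk 3: at line 9 remove [npl,pshfv,mnye] add [pujw] -> 11 lines: dly cpl icr oexg zfwry pacf bqjb lttxi ckiw pujw kfgxi
Hunk 4: at line 1 remove [cpl] add [bpt] -> 11 lines: dly bpt icr oexg zfwry pacf bqjb lttxi ckiw pujw kfgxi
Hunk 5: at line 2 remove [oexg,zfwry,pacf] add [jyz,ihr,wllgl] -> 11 lines: dly bpt icr jyz ihr wllgl bqjb lttxi ckiw pujw kfgxi
Final line 4: jyz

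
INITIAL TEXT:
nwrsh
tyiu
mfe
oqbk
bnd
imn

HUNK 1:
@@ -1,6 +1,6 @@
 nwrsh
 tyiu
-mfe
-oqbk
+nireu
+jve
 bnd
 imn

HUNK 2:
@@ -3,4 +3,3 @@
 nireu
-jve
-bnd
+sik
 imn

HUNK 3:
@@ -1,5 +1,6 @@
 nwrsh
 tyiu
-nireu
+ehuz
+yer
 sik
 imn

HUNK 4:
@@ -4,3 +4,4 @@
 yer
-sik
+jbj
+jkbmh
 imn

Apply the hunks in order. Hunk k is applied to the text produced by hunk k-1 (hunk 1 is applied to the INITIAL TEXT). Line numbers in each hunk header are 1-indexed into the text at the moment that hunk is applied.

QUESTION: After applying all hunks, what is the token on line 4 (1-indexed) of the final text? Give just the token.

Hunk 1: at line 1 remove [mfe,oqbk] add [nireu,jve] -> 6 lines: nwrsh tyiu nireu jve bnd imn
Hunk 2: at line 3 remove [jve,bnd] add [sik] -> 5 lines: nwrsh tyiu nireu sik imn
Hunk 3: at line 1 remove [nireu] add [ehuz,yer] -> 6 lines: nwrsh tyiu ehuz yer sik imn
Hunk 4: at line 4 remove [sik] add [jbj,jkbmh] -> 7 lines: nwrsh tyiu ehuz yer jbj jkbmh imn
Final line 4: yer

Answer: yer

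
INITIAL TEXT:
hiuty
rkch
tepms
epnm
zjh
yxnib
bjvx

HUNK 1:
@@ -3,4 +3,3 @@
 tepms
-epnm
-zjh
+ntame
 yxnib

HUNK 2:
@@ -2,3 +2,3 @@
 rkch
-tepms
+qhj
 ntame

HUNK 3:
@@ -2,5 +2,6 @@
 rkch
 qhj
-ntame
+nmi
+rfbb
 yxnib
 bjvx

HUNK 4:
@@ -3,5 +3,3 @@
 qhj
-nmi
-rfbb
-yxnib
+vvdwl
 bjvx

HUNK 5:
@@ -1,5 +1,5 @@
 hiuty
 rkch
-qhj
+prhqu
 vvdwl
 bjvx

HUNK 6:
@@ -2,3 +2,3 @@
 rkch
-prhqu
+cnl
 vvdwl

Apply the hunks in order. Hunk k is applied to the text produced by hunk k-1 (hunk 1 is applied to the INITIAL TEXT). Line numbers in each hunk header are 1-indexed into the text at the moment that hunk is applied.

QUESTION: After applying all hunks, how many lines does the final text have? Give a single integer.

Hunk 1: at line 3 remove [epnm,zjh] add [ntame] -> 6 lines: hiuty rkch tepms ntame yxnib bjvx
Hunk 2: at line 2 remove [tepms] add [qhj] -> 6 lines: hiuty rkch qhj ntame yxnib bjvx
Hunk 3: at line 2 remove [ntame] add [nmi,rfbb] -> 7 lines: hiuty rkch qhj nmi rfbb yxnib bjvx
Hunk 4: at line 3 remove [nmi,rfbb,yxnib] add [vvdwl] -> 5 lines: hiuty rkch qhj vvdwl bjvx
Hunk 5: at line 1 remove [qhj] add [prhqu] -> 5 lines: hiuty rkch prhqu vvdwl bjvx
Hunk 6: at line 2 remove [prhqu] add [cnl] -> 5 lines: hiuty rkch cnl vvdwl bjvx
Final line count: 5

Answer: 5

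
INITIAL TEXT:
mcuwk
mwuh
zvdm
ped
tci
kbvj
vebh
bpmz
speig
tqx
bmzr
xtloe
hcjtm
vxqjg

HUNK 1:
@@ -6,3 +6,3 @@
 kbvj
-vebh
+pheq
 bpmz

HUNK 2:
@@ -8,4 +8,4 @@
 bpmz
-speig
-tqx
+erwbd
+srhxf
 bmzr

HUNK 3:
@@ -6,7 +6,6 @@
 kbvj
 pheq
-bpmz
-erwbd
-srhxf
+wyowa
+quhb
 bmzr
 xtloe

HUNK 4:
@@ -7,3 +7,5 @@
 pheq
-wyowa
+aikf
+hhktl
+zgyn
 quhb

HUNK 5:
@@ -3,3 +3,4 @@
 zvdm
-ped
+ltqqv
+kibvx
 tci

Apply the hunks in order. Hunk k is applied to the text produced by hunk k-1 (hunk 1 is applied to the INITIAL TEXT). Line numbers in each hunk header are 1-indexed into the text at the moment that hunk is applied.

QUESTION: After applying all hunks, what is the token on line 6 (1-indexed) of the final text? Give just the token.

Hunk 1: at line 6 remove [vebh] add [pheq] -> 14 lines: mcuwk mwuh zvdm ped tci kbvj pheq bpmz speig tqx bmzr xtloe hcjtm vxqjg
Hunk 2: at line 8 remove [speig,tqx] add [erwbd,srhxf] -> 14 lines: mcuwk mwuh zvdm ped tci kbvj pheq bpmz erwbd srhxf bmzr xtloe hcjtm vxqjg
Hunk 3: at line 6 remove [bpmz,erwbd,srhxf] add [wyowa,quhb] -> 13 lines: mcuwk mwuh zvdm ped tci kbvj pheq wyowa quhb bmzr xtloe hcjtm vxqjg
Hunk 4: at line 7 remove [wyowa] add [aikf,hhktl,zgyn] -> 15 lines: mcuwk mwuh zvdm ped tci kbvj pheq aikf hhktl zgyn quhb bmzr xtloe hcjtm vxqjg
Hunk 5: at line 3 remove [ped] add [ltqqv,kibvx] -> 16 lines: mcuwk mwuh zvdm ltqqv kibvx tci kbvj pheq aikf hhktl zgyn quhb bmzr xtloe hcjtm vxqjg
Final line 6: tci

Answer: tci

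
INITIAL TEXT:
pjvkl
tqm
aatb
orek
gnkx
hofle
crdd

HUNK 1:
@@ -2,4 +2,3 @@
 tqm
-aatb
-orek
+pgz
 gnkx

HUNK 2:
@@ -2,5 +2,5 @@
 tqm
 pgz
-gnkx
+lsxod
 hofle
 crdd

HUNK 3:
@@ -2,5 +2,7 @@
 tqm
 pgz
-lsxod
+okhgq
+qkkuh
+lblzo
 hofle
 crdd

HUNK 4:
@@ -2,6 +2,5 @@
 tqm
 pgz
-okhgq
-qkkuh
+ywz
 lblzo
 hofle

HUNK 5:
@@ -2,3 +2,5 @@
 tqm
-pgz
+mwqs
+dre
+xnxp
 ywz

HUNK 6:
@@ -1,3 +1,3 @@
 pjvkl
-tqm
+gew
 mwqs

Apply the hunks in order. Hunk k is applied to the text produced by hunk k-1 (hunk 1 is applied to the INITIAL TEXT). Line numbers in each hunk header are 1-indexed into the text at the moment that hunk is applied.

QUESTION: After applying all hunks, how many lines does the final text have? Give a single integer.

Hunk 1: at line 2 remove [aatb,orek] add [pgz] -> 6 lines: pjvkl tqm pgz gnkx hofle crdd
Hunk 2: at line 2 remove [gnkx] add [lsxod] -> 6 lines: pjvkl tqm pgz lsxod hofle crdd
Hunk 3: at line 2 remove [lsxod] add [okhgq,qkkuh,lblzo] -> 8 lines: pjvkl tqm pgz okhgq qkkuh lblzo hofle crdd
Hunk 4: at line 2 remove [okhgq,qkkuh] add [ywz] -> 7 lines: pjvkl tqm pgz ywz lblzo hofle crdd
Hunk 5: at line 2 remove [pgz] add [mwqs,dre,xnxp] -> 9 lines: pjvkl tqm mwqs dre xnxp ywz lblzo hofle crdd
Hunk 6: at line 1 remove [tqm] add [gew] -> 9 lines: pjvkl gew mwqs dre xnxp ywz lblzo hofle crdd
Final line count: 9

Answer: 9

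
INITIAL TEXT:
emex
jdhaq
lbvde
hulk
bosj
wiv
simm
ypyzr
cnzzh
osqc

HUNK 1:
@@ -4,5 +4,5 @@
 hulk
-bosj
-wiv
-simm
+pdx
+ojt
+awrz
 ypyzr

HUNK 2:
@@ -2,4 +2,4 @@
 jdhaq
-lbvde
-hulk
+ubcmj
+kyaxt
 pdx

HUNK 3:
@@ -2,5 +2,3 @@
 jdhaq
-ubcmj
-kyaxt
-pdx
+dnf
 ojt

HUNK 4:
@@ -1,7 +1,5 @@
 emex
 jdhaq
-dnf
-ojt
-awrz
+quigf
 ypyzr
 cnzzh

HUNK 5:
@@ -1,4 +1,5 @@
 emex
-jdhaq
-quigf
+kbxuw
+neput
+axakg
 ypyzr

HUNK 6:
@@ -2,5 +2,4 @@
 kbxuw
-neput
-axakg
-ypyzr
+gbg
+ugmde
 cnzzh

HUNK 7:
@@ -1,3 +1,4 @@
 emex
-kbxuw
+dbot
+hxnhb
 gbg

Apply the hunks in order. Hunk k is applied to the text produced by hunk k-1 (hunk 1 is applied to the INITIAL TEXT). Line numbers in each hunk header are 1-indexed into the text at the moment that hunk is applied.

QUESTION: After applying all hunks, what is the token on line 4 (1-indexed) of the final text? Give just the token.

Hunk 1: at line 4 remove [bosj,wiv,simm] add [pdx,ojt,awrz] -> 10 lines: emex jdhaq lbvde hulk pdx ojt awrz ypyzr cnzzh osqc
Hunk 2: at line 2 remove [lbvde,hulk] add [ubcmj,kyaxt] -> 10 lines: emex jdhaq ubcmj kyaxt pdx ojt awrz ypyzr cnzzh osqc
Hunk 3: at line 2 remove [ubcmj,kyaxt,pdx] add [dnf] -> 8 lines: emex jdhaq dnf ojt awrz ypyzr cnzzh osqc
Hunk 4: at line 1 remove [dnf,ojt,awrz] add [quigf] -> 6 lines: emex jdhaq quigf ypyzr cnzzh osqc
Hunk 5: at line 1 remove [jdhaq,quigf] add [kbxuw,neput,axakg] -> 7 lines: emex kbxuw neput axakg ypyzr cnzzh osqc
Hunk 6: at line 2 remove [neput,axakg,ypyzr] add [gbg,ugmde] -> 6 lines: emex kbxuw gbg ugmde cnzzh osqc
Hunk 7: at line 1 remove [kbxuw] add [dbot,hxnhb] -> 7 lines: emex dbot hxnhb gbg ugmde cnzzh osqc
Final line 4: gbg

Answer: gbg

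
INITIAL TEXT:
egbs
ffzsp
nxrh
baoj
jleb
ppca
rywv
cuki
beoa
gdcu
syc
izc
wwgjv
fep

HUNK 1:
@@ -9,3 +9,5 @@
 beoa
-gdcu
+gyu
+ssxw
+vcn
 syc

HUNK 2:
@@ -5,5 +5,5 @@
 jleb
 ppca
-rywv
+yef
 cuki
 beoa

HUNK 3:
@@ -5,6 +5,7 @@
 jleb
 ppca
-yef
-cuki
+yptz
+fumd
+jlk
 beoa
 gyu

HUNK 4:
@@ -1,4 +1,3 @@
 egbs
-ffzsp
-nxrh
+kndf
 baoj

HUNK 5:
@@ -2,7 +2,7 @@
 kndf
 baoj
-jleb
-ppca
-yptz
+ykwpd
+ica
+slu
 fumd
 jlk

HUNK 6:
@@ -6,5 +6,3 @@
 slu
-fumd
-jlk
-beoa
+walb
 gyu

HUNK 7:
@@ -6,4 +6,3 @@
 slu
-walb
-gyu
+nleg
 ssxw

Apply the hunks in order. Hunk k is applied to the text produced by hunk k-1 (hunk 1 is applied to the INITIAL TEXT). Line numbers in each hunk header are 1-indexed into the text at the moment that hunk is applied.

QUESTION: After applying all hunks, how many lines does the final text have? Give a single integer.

Hunk 1: at line 9 remove [gdcu] add [gyu,ssxw,vcn] -> 16 lines: egbs ffzsp nxrh baoj jleb ppca rywv cuki beoa gyu ssxw vcn syc izc wwgjv fep
Hunk 2: at line 5 remove [rywv] add [yef] -> 16 lines: egbs ffzsp nxrh baoj jleb ppca yef cuki beoa gyu ssxw vcn syc izc wwgjv fep
Hunk 3: at line 5 remove [yef,cuki] add [yptz,fumd,jlk] -> 17 lines: egbs ffzsp nxrh baoj jleb ppca yptz fumd jlk beoa gyu ssxw vcn syc izc wwgjv fep
Hunk 4: at line 1 remove [ffzsp,nxrh] add [kndf] -> 16 lines: egbs kndf baoj jleb ppca yptz fumd jlk beoa gyu ssxw vcn syc izc wwgjv fep
Hunk 5: at line 2 remove [jleb,ppca,yptz] add [ykwpd,ica,slu] -> 16 lines: egbs kndf baoj ykwpd ica slu fumd jlk beoa gyu ssxw vcn syc izc wwgjv fep
Hunk 6: at line 6 remove [fumd,jlk,beoa] add [walb] -> 14 lines: egbs kndf baoj ykwpd ica slu walb gyu ssxw vcn syc izc wwgjv fep
Hunk 7: at line 6 remove [walb,gyu] add [nleg] -> 13 lines: egbs kndf baoj ykwpd ica slu nleg ssxw vcn syc izc wwgjv fep
Final line count: 13

Answer: 13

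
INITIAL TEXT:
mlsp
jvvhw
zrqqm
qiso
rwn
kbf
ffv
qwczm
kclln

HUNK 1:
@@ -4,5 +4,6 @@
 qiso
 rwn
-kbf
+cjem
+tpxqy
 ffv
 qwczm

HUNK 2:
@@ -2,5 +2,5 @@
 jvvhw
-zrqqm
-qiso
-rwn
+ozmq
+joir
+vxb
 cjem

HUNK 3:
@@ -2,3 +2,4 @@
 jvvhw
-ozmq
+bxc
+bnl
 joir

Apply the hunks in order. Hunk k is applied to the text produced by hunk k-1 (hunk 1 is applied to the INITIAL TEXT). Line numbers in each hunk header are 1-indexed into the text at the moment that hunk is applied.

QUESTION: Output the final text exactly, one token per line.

Answer: mlsp
jvvhw
bxc
bnl
joir
vxb
cjem
tpxqy
ffv
qwczm
kclln

Derivation:
Hunk 1: at line 4 remove [kbf] add [cjem,tpxqy] -> 10 lines: mlsp jvvhw zrqqm qiso rwn cjem tpxqy ffv qwczm kclln
Hunk 2: at line 2 remove [zrqqm,qiso,rwn] add [ozmq,joir,vxb] -> 10 lines: mlsp jvvhw ozmq joir vxb cjem tpxqy ffv qwczm kclln
Hunk 3: at line 2 remove [ozmq] add [bxc,bnl] -> 11 lines: mlsp jvvhw bxc bnl joir vxb cjem tpxqy ffv qwczm kclln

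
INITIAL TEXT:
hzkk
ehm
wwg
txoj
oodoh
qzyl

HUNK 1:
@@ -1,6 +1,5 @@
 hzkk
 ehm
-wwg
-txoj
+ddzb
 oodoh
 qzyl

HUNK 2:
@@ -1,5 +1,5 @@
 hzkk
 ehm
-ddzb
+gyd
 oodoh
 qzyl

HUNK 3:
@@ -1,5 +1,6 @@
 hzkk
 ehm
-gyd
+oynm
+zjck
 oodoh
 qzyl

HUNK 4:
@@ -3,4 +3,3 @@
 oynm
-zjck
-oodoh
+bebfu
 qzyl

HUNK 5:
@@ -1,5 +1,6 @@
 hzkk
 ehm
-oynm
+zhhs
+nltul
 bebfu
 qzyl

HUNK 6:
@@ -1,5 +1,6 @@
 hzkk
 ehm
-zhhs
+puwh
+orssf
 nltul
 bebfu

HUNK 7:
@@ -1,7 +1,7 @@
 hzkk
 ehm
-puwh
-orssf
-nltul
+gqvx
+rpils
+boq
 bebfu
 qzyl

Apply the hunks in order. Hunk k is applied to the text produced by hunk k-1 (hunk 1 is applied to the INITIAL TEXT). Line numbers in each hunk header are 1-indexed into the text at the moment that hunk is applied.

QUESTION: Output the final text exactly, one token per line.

Answer: hzkk
ehm
gqvx
rpils
boq
bebfu
qzyl

Derivation:
Hunk 1: at line 1 remove [wwg,txoj] add [ddzb] -> 5 lines: hzkk ehm ddzb oodoh qzyl
Hunk 2: at line 1 remove [ddzb] add [gyd] -> 5 lines: hzkk ehm gyd oodoh qzyl
Hunk 3: at line 1 remove [gyd] add [oynm,zjck] -> 6 lines: hzkk ehm oynm zjck oodoh qzyl
Hunk 4: at line 3 remove [zjck,oodoh] add [bebfu] -> 5 lines: hzkk ehm oynm bebfu qzyl
Hunk 5: at line 1 remove [oynm] add [zhhs,nltul] -> 6 lines: hzkk ehm zhhs nltul bebfu qzyl
Hunk 6: at line 1 remove [zhhs] add [puwh,orssf] -> 7 lines: hzkk ehm puwh orssf nltul bebfu qzyl
Hunk 7: at line 1 remove [puwh,orssf,nltul] add [gqvx,rpils,boq] -> 7 lines: hzkk ehm gqvx rpils boq bebfu qzyl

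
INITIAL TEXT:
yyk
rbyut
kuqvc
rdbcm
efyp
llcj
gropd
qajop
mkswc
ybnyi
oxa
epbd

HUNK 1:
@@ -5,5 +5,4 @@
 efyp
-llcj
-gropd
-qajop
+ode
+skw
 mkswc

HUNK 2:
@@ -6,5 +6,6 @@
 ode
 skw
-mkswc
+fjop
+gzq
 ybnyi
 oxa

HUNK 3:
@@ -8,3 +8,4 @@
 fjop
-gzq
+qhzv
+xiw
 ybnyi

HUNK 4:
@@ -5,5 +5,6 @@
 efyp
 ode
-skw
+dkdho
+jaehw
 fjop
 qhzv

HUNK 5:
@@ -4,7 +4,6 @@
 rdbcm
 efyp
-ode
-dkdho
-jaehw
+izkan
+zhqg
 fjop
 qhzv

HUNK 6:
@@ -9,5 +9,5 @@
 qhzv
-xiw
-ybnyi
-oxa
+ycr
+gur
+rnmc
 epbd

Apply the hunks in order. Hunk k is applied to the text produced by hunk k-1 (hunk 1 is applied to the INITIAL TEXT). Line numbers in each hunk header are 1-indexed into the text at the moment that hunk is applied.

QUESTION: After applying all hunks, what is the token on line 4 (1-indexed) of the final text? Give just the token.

Hunk 1: at line 5 remove [llcj,gropd,qajop] add [ode,skw] -> 11 lines: yyk rbyut kuqvc rdbcm efyp ode skw mkswc ybnyi oxa epbd
Hunk 2: at line 6 remove [mkswc] add [fjop,gzq] -> 12 lines: yyk rbyut kuqvc rdbcm efyp ode skw fjop gzq ybnyi oxa epbd
Hunk 3: at line 8 remove [gzq] add [qhzv,xiw] -> 13 lines: yyk rbyut kuqvc rdbcm efyp ode skw fjop qhzv xiw ybnyi oxa epbd
Hunk 4: at line 5 remove [skw] add [dkdho,jaehw] -> 14 lines: yyk rbyut kuqvc rdbcm efyp ode dkdho jaehw fjop qhzv xiw ybnyi oxa epbd
Hunk 5: at line 4 remove [ode,dkdho,jaehw] add [izkan,zhqg] -> 13 lines: yyk rbyut kuqvc rdbcm efyp izkan zhqg fjop qhzv xiw ybnyi oxa epbd
Hunk 6: at line 9 remove [xiw,ybnyi,oxa] add [ycr,gur,rnmc] -> 13 lines: yyk rbyut kuqvc rdbcm efyp izkan zhqg fjop qhzv ycr gur rnmc epbd
Final line 4: rdbcm

Answer: rdbcm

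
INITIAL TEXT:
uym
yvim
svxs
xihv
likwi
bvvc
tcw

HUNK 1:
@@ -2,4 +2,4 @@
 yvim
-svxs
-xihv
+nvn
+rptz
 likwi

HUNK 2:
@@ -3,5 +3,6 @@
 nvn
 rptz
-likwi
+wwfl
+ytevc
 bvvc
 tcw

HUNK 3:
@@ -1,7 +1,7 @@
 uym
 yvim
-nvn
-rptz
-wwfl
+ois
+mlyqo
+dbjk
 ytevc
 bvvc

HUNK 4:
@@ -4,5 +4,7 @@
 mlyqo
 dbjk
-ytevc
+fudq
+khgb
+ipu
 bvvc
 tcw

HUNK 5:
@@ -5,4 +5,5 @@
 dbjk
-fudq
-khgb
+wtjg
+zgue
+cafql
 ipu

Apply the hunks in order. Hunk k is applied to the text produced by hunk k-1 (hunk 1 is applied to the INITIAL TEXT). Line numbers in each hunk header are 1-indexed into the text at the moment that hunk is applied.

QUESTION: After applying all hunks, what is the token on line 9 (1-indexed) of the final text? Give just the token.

Hunk 1: at line 2 remove [svxs,xihv] add [nvn,rptz] -> 7 lines: uym yvim nvn rptz likwi bvvc tcw
Hunk 2: at line 3 remove [likwi] add [wwfl,ytevc] -> 8 lines: uym yvim nvn rptz wwfl ytevc bvvc tcw
Hunk 3: at line 1 remove [nvn,rptz,wwfl] add [ois,mlyqo,dbjk] -> 8 lines: uym yvim ois mlyqo dbjk ytevc bvvc tcw
Hunk 4: at line 4 remove [ytevc] add [fudq,khgb,ipu] -> 10 lines: uym yvim ois mlyqo dbjk fudq khgb ipu bvvc tcw
Hunk 5: at line 5 remove [fudq,khgb] add [wtjg,zgue,cafql] -> 11 lines: uym yvim ois mlyqo dbjk wtjg zgue cafql ipu bvvc tcw
Final line 9: ipu

Answer: ipu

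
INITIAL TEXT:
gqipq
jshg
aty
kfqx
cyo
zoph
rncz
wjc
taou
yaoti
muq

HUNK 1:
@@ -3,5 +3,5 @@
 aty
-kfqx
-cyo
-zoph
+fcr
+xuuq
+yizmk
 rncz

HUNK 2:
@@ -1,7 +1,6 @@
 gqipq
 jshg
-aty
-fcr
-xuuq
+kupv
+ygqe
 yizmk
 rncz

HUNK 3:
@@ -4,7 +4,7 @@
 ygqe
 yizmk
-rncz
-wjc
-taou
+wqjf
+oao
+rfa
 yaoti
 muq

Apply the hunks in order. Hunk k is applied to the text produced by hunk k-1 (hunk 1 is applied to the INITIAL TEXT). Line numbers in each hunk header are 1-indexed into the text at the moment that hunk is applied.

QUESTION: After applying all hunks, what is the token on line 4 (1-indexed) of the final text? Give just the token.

Hunk 1: at line 3 remove [kfqx,cyo,zoph] add [fcr,xuuq,yizmk] -> 11 lines: gqipq jshg aty fcr xuuq yizmk rncz wjc taou yaoti muq
Hunk 2: at line 1 remove [aty,fcr,xuuq] add [kupv,ygqe] -> 10 lines: gqipq jshg kupv ygqe yizmk rncz wjc taou yaoti muq
Hunk 3: at line 4 remove [rncz,wjc,taou] add [wqjf,oao,rfa] -> 10 lines: gqipq jshg kupv ygqe yizmk wqjf oao rfa yaoti muq
Final line 4: ygqe

Answer: ygqe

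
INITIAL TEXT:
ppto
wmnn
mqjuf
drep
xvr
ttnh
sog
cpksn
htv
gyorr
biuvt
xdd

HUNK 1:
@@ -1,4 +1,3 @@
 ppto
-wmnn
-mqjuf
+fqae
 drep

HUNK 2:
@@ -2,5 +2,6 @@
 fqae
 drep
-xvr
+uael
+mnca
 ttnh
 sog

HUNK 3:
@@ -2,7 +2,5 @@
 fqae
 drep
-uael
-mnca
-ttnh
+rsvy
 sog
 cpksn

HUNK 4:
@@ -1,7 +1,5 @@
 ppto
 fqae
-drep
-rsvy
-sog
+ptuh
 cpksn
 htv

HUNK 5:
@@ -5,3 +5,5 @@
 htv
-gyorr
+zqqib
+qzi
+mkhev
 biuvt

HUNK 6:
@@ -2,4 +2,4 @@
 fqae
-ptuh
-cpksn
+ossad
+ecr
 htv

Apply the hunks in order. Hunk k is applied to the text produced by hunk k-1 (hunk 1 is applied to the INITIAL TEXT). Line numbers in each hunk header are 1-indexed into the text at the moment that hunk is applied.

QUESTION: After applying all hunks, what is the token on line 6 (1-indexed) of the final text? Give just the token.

Answer: zqqib

Derivation:
Hunk 1: at line 1 remove [wmnn,mqjuf] add [fqae] -> 11 lines: ppto fqae drep xvr ttnh sog cpksn htv gyorr biuvt xdd
Hunk 2: at line 2 remove [xvr] add [uael,mnca] -> 12 lines: ppto fqae drep uael mnca ttnh sog cpksn htv gyorr biuvt xdd
Hunk 3: at line 2 remove [uael,mnca,ttnh] add [rsvy] -> 10 lines: ppto fqae drep rsvy sog cpksn htv gyorr biuvt xdd
Hunk 4: at line 1 remove [drep,rsvy,sog] add [ptuh] -> 8 lines: ppto fqae ptuh cpksn htv gyorr biuvt xdd
Hunk 5: at line 5 remove [gyorr] add [zqqib,qzi,mkhev] -> 10 lines: ppto fqae ptuh cpksn htv zqqib qzi mkhev biuvt xdd
Hunk 6: at line 2 remove [ptuh,cpksn] add [ossad,ecr] -> 10 lines: ppto fqae ossad ecr htv zqqib qzi mkhev biuvt xdd
Final line 6: zqqib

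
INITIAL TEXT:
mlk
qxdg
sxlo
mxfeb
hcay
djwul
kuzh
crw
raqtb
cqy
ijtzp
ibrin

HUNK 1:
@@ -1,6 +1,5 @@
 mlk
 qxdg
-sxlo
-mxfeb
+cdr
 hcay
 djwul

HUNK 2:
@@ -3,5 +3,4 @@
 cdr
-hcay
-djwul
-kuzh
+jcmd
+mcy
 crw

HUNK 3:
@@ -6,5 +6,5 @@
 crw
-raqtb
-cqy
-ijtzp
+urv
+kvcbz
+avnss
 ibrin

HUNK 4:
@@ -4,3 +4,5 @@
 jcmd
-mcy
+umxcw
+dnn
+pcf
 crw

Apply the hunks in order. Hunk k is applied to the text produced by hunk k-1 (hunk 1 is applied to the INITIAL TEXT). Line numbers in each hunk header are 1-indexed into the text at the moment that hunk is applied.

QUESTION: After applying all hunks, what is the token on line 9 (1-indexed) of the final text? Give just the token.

Hunk 1: at line 1 remove [sxlo,mxfeb] add [cdr] -> 11 lines: mlk qxdg cdr hcay djwul kuzh crw raqtb cqy ijtzp ibrin
Hunk 2: at line 3 remove [hcay,djwul,kuzh] add [jcmd,mcy] -> 10 lines: mlk qxdg cdr jcmd mcy crw raqtb cqy ijtzp ibrin
Hunk 3: at line 6 remove [raqtb,cqy,ijtzp] add [urv,kvcbz,avnss] -> 10 lines: mlk qxdg cdr jcmd mcy crw urv kvcbz avnss ibrin
Hunk 4: at line 4 remove [mcy] add [umxcw,dnn,pcf] -> 12 lines: mlk qxdg cdr jcmd umxcw dnn pcf crw urv kvcbz avnss ibrin
Final line 9: urv

Answer: urv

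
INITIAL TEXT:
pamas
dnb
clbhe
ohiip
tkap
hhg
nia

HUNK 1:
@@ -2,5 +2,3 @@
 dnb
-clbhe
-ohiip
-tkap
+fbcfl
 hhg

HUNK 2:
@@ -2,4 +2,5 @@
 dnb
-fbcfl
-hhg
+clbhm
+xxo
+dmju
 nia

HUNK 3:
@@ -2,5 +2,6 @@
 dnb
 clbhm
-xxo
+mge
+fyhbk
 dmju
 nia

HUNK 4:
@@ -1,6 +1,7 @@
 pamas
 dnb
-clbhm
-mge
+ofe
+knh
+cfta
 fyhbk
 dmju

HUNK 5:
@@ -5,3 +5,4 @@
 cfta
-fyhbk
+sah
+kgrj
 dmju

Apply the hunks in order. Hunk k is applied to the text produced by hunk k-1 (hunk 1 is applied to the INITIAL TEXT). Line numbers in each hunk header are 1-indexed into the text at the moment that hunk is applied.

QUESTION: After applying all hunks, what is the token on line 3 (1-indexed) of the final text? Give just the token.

Answer: ofe

Derivation:
Hunk 1: at line 2 remove [clbhe,ohiip,tkap] add [fbcfl] -> 5 lines: pamas dnb fbcfl hhg nia
Hunk 2: at line 2 remove [fbcfl,hhg] add [clbhm,xxo,dmju] -> 6 lines: pamas dnb clbhm xxo dmju nia
Hunk 3: at line 2 remove [xxo] add [mge,fyhbk] -> 7 lines: pamas dnb clbhm mge fyhbk dmju nia
Hunk 4: at line 1 remove [clbhm,mge] add [ofe,knh,cfta] -> 8 lines: pamas dnb ofe knh cfta fyhbk dmju nia
Hunk 5: at line 5 remove [fyhbk] add [sah,kgrj] -> 9 lines: pamas dnb ofe knh cfta sah kgrj dmju nia
Final line 3: ofe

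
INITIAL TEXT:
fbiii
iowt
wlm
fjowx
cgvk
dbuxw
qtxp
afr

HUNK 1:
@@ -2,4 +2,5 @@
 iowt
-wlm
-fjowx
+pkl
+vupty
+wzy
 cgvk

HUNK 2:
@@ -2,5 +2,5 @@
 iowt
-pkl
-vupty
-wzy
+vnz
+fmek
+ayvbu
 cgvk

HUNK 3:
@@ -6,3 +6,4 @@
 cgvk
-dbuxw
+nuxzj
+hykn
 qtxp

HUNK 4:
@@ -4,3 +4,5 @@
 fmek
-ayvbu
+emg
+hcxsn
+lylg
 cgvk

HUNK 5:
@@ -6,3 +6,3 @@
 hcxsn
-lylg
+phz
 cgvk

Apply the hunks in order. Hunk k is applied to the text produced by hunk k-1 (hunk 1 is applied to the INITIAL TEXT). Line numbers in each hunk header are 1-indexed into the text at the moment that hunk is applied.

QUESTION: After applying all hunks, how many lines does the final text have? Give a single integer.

Hunk 1: at line 2 remove [wlm,fjowx] add [pkl,vupty,wzy] -> 9 lines: fbiii iowt pkl vupty wzy cgvk dbuxw qtxp afr
Hunk 2: at line 2 remove [pkl,vupty,wzy] add [vnz,fmek,ayvbu] -> 9 lines: fbiii iowt vnz fmek ayvbu cgvk dbuxw qtxp afr
Hunk 3: at line 6 remove [dbuxw] add [nuxzj,hykn] -> 10 lines: fbiii iowt vnz fmek ayvbu cgvk nuxzj hykn qtxp afr
Hunk 4: at line 4 remove [ayvbu] add [emg,hcxsn,lylg] -> 12 lines: fbiii iowt vnz fmek emg hcxsn lylg cgvk nuxzj hykn qtxp afr
Hunk 5: at line 6 remove [lylg] add [phz] -> 12 lines: fbiii iowt vnz fmek emg hcxsn phz cgvk nuxzj hykn qtxp afr
Final line count: 12

Answer: 12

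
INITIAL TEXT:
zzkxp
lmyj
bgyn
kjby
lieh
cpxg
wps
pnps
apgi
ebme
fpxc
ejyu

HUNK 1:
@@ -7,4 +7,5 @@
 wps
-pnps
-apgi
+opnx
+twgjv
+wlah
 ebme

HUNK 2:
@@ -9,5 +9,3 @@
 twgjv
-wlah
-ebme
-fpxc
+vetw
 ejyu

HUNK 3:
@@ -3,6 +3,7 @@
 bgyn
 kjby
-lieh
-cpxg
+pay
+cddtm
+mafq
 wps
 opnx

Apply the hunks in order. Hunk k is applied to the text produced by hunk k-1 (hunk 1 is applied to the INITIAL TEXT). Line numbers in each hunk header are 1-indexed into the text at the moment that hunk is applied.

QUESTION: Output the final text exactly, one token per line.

Answer: zzkxp
lmyj
bgyn
kjby
pay
cddtm
mafq
wps
opnx
twgjv
vetw
ejyu

Derivation:
Hunk 1: at line 7 remove [pnps,apgi] add [opnx,twgjv,wlah] -> 13 lines: zzkxp lmyj bgyn kjby lieh cpxg wps opnx twgjv wlah ebme fpxc ejyu
Hunk 2: at line 9 remove [wlah,ebme,fpxc] add [vetw] -> 11 lines: zzkxp lmyj bgyn kjby lieh cpxg wps opnx twgjv vetw ejyu
Hunk 3: at line 3 remove [lieh,cpxg] add [pay,cddtm,mafq] -> 12 lines: zzkxp lmyj bgyn kjby pay cddtm mafq wps opnx twgjv vetw ejyu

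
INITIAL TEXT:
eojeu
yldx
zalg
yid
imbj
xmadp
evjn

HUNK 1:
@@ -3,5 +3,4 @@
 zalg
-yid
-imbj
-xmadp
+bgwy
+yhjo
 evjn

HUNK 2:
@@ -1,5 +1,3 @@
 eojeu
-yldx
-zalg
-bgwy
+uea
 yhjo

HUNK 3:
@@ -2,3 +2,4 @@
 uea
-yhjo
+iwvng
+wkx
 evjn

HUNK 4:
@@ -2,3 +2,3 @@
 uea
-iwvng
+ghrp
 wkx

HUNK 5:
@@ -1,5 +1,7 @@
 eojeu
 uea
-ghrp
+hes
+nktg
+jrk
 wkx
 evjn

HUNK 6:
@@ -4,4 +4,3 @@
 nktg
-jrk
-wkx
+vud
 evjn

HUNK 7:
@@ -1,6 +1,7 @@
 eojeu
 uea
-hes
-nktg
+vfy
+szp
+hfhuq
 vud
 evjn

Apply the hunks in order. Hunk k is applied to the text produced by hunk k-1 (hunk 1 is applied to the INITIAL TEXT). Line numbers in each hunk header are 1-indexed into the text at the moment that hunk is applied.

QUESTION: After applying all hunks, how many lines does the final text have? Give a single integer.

Hunk 1: at line 3 remove [yid,imbj,xmadp] add [bgwy,yhjo] -> 6 lines: eojeu yldx zalg bgwy yhjo evjn
Hunk 2: at line 1 remove [yldx,zalg,bgwy] add [uea] -> 4 lines: eojeu uea yhjo evjn
Hunk 3: at line 2 remove [yhjo] add [iwvng,wkx] -> 5 lines: eojeu uea iwvng wkx evjn
Hunk 4: at line 2 remove [iwvng] add [ghrp] -> 5 lines: eojeu uea ghrp wkx evjn
Hunk 5: at line 1 remove [ghrp] add [hes,nktg,jrk] -> 7 lines: eojeu uea hes nktg jrk wkx evjn
Hunk 6: at line 4 remove [jrk,wkx] add [vud] -> 6 lines: eojeu uea hes nktg vud evjn
Hunk 7: at line 1 remove [hes,nktg] add [vfy,szp,hfhuq] -> 7 lines: eojeu uea vfy szp hfhuq vud evjn
Final line count: 7

Answer: 7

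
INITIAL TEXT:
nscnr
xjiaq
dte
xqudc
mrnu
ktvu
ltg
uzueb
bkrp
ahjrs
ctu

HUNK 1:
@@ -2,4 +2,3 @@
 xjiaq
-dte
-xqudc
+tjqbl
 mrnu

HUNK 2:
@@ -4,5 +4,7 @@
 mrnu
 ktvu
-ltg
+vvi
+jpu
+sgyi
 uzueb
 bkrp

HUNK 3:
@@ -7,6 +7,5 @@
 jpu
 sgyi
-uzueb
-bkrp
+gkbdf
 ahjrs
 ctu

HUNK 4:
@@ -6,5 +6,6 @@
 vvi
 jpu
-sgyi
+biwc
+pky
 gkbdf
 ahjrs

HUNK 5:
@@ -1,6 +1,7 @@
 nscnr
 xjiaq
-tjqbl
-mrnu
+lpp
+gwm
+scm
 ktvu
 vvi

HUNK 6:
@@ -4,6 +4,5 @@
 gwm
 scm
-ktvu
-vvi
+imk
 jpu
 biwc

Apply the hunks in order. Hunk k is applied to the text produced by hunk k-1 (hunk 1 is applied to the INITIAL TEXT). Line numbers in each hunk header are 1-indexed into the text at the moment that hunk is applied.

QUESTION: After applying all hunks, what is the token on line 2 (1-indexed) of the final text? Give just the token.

Answer: xjiaq

Derivation:
Hunk 1: at line 2 remove [dte,xqudc] add [tjqbl] -> 10 lines: nscnr xjiaq tjqbl mrnu ktvu ltg uzueb bkrp ahjrs ctu
Hunk 2: at line 4 remove [ltg] add [vvi,jpu,sgyi] -> 12 lines: nscnr xjiaq tjqbl mrnu ktvu vvi jpu sgyi uzueb bkrp ahjrs ctu
Hunk 3: at line 7 remove [uzueb,bkrp] add [gkbdf] -> 11 lines: nscnr xjiaq tjqbl mrnu ktvu vvi jpu sgyi gkbdf ahjrs ctu
Hunk 4: at line 6 remove [sgyi] add [biwc,pky] -> 12 lines: nscnr xjiaq tjqbl mrnu ktvu vvi jpu biwc pky gkbdf ahjrs ctu
Hunk 5: at line 1 remove [tjqbl,mrnu] add [lpp,gwm,scm] -> 13 lines: nscnr xjiaq lpp gwm scm ktvu vvi jpu biwc pky gkbdf ahjrs ctu
Hunk 6: at line 4 remove [ktvu,vvi] add [imk] -> 12 lines: nscnr xjiaq lpp gwm scm imk jpu biwc pky gkbdf ahjrs ctu
Final line 2: xjiaq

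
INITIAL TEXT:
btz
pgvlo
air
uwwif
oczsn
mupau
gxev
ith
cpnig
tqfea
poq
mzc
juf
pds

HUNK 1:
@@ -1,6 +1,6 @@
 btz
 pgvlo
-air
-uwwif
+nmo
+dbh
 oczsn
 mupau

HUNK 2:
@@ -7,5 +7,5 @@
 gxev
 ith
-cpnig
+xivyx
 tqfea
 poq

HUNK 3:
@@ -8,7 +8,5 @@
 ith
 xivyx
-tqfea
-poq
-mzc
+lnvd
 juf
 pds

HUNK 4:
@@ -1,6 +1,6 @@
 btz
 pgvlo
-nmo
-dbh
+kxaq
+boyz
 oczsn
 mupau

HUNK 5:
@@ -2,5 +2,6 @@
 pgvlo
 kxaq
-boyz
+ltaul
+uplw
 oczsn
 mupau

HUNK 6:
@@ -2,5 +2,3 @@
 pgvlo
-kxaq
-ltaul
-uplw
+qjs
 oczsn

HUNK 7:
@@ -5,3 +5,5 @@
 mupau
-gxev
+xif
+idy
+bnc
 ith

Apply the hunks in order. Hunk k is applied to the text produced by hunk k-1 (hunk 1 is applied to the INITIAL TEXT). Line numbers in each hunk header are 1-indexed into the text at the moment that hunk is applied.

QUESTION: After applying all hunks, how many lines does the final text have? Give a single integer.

Hunk 1: at line 1 remove [air,uwwif] add [nmo,dbh] -> 14 lines: btz pgvlo nmo dbh oczsn mupau gxev ith cpnig tqfea poq mzc juf pds
Hunk 2: at line 7 remove [cpnig] add [xivyx] -> 14 lines: btz pgvlo nmo dbh oczsn mupau gxev ith xivyx tqfea poq mzc juf pds
Hunk 3: at line 8 remove [tqfea,poq,mzc] add [lnvd] -> 12 lines: btz pgvlo nmo dbh oczsn mupau gxev ith xivyx lnvd juf pds
Hunk 4: at line 1 remove [nmo,dbh] add [kxaq,boyz] -> 12 lines: btz pgvlo kxaq boyz oczsn mupau gxev ith xivyx lnvd juf pds
Hunk 5: at line 2 remove [boyz] add [ltaul,uplw] -> 13 lines: btz pgvlo kxaq ltaul uplw oczsn mupau gxev ith xivyx lnvd juf pds
Hunk 6: at line 2 remove [kxaq,ltaul,uplw] add [qjs] -> 11 lines: btz pgvlo qjs oczsn mupau gxev ith xivyx lnvd juf pds
Hunk 7: at line 5 remove [gxev] add [xif,idy,bnc] -> 13 lines: btz pgvlo qjs oczsn mupau xif idy bnc ith xivyx lnvd juf pds
Final line count: 13

Answer: 13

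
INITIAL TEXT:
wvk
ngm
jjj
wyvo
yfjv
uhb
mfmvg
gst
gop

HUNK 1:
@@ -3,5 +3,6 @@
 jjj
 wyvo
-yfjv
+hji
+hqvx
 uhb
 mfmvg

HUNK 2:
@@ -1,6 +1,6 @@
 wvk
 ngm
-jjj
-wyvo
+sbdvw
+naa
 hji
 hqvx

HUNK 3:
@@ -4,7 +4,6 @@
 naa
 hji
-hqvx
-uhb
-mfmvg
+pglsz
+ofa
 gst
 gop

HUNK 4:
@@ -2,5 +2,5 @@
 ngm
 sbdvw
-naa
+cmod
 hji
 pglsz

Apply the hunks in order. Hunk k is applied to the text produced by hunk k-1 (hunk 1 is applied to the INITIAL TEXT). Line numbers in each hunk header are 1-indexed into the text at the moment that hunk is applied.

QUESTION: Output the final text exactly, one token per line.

Answer: wvk
ngm
sbdvw
cmod
hji
pglsz
ofa
gst
gop

Derivation:
Hunk 1: at line 3 remove [yfjv] add [hji,hqvx] -> 10 lines: wvk ngm jjj wyvo hji hqvx uhb mfmvg gst gop
Hunk 2: at line 1 remove [jjj,wyvo] add [sbdvw,naa] -> 10 lines: wvk ngm sbdvw naa hji hqvx uhb mfmvg gst gop
Hunk 3: at line 4 remove [hqvx,uhb,mfmvg] add [pglsz,ofa] -> 9 lines: wvk ngm sbdvw naa hji pglsz ofa gst gop
Hunk 4: at line 2 remove [naa] add [cmod] -> 9 lines: wvk ngm sbdvw cmod hji pglsz ofa gst gop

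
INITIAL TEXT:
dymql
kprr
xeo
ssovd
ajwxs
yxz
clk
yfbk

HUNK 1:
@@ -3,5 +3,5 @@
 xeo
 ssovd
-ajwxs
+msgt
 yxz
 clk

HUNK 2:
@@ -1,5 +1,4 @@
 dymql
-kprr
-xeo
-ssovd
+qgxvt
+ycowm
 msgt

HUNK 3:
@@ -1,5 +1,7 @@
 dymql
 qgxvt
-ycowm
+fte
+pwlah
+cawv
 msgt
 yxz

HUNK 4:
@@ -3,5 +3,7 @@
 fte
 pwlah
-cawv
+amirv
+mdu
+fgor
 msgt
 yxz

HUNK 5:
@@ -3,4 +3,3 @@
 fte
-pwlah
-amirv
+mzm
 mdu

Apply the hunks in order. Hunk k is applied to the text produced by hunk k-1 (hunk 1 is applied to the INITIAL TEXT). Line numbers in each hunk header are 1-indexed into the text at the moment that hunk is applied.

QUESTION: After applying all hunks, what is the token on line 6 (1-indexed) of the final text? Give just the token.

Answer: fgor

Derivation:
Hunk 1: at line 3 remove [ajwxs] add [msgt] -> 8 lines: dymql kprr xeo ssovd msgt yxz clk yfbk
Hunk 2: at line 1 remove [kprr,xeo,ssovd] add [qgxvt,ycowm] -> 7 lines: dymql qgxvt ycowm msgt yxz clk yfbk
Hunk 3: at line 1 remove [ycowm] add [fte,pwlah,cawv] -> 9 lines: dymql qgxvt fte pwlah cawv msgt yxz clk yfbk
Hunk 4: at line 3 remove [cawv] add [amirv,mdu,fgor] -> 11 lines: dymql qgxvt fte pwlah amirv mdu fgor msgt yxz clk yfbk
Hunk 5: at line 3 remove [pwlah,amirv] add [mzm] -> 10 lines: dymql qgxvt fte mzm mdu fgor msgt yxz clk yfbk
Final line 6: fgor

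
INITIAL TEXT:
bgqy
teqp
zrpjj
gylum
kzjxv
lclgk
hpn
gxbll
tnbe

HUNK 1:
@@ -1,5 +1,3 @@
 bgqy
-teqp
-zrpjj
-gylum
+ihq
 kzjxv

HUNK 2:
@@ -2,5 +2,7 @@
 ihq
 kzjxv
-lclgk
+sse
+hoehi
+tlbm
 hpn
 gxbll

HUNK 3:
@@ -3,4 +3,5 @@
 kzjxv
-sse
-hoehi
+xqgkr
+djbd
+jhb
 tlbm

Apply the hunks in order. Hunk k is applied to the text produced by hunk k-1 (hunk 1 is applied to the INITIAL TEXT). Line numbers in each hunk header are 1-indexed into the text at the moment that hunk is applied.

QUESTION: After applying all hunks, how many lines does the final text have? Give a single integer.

Hunk 1: at line 1 remove [teqp,zrpjj,gylum] add [ihq] -> 7 lines: bgqy ihq kzjxv lclgk hpn gxbll tnbe
Hunk 2: at line 2 remove [lclgk] add [sse,hoehi,tlbm] -> 9 lines: bgqy ihq kzjxv sse hoehi tlbm hpn gxbll tnbe
Hunk 3: at line 3 remove [sse,hoehi] add [xqgkr,djbd,jhb] -> 10 lines: bgqy ihq kzjxv xqgkr djbd jhb tlbm hpn gxbll tnbe
Final line count: 10

Answer: 10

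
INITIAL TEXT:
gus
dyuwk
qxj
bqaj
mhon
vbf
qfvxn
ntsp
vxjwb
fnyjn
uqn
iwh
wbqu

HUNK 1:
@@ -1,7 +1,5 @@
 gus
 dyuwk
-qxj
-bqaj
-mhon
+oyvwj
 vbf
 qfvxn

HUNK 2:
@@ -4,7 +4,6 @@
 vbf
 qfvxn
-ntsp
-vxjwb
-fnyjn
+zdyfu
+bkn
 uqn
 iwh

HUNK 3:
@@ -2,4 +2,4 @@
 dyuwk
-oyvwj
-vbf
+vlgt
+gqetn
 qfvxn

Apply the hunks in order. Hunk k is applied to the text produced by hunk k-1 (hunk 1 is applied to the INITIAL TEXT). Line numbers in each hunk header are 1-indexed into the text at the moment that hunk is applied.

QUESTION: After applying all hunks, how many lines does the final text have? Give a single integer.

Answer: 10

Derivation:
Hunk 1: at line 1 remove [qxj,bqaj,mhon] add [oyvwj] -> 11 lines: gus dyuwk oyvwj vbf qfvxn ntsp vxjwb fnyjn uqn iwh wbqu
Hunk 2: at line 4 remove [ntsp,vxjwb,fnyjn] add [zdyfu,bkn] -> 10 lines: gus dyuwk oyvwj vbf qfvxn zdyfu bkn uqn iwh wbqu
Hunk 3: at line 2 remove [oyvwj,vbf] add [vlgt,gqetn] -> 10 lines: gus dyuwk vlgt gqetn qfvxn zdyfu bkn uqn iwh wbqu
Final line count: 10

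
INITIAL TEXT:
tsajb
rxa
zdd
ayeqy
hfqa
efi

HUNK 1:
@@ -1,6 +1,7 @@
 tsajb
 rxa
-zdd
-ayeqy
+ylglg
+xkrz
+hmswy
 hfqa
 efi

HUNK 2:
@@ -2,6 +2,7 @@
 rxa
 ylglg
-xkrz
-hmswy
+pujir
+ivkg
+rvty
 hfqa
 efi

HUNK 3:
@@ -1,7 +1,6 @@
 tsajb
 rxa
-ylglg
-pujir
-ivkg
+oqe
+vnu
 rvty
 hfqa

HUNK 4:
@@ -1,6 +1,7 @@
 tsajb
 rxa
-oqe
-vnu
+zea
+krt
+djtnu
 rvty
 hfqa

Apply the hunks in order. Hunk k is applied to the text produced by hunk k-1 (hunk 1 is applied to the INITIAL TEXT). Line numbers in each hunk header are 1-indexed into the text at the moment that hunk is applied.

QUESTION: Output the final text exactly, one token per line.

Hunk 1: at line 1 remove [zdd,ayeqy] add [ylglg,xkrz,hmswy] -> 7 lines: tsajb rxa ylglg xkrz hmswy hfqa efi
Hunk 2: at line 2 remove [xkrz,hmswy] add [pujir,ivkg,rvty] -> 8 lines: tsajb rxa ylglg pujir ivkg rvty hfqa efi
Hunk 3: at line 1 remove [ylglg,pujir,ivkg] add [oqe,vnu] -> 7 lines: tsajb rxa oqe vnu rvty hfqa efi
Hunk 4: at line 1 remove [oqe,vnu] add [zea,krt,djtnu] -> 8 lines: tsajb rxa zea krt djtnu rvty hfqa efi

Answer: tsajb
rxa
zea
krt
djtnu
rvty
hfqa
efi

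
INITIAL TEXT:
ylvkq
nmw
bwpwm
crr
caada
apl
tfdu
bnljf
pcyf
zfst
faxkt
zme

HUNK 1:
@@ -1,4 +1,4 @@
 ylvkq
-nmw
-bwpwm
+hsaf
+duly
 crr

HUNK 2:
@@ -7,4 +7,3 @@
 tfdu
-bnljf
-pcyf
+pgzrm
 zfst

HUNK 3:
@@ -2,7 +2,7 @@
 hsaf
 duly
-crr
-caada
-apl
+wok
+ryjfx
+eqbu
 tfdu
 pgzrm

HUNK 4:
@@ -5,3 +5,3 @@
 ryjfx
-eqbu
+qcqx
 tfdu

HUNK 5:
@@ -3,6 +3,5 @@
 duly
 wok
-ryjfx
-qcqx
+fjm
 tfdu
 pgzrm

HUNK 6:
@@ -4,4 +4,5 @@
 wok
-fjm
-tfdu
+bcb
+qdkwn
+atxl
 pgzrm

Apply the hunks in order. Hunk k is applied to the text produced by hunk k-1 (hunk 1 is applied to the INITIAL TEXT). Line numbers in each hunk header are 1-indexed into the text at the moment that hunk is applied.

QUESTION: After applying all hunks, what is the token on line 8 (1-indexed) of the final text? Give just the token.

Answer: pgzrm

Derivation:
Hunk 1: at line 1 remove [nmw,bwpwm] add [hsaf,duly] -> 12 lines: ylvkq hsaf duly crr caada apl tfdu bnljf pcyf zfst faxkt zme
Hunk 2: at line 7 remove [bnljf,pcyf] add [pgzrm] -> 11 lines: ylvkq hsaf duly crr caada apl tfdu pgzrm zfst faxkt zme
Hunk 3: at line 2 remove [crr,caada,apl] add [wok,ryjfx,eqbu] -> 11 lines: ylvkq hsaf duly wok ryjfx eqbu tfdu pgzrm zfst faxkt zme
Hunk 4: at line 5 remove [eqbu] add [qcqx] -> 11 lines: ylvkq hsaf duly wok ryjfx qcqx tfdu pgzrm zfst faxkt zme
Hunk 5: at line 3 remove [ryjfx,qcqx] add [fjm] -> 10 lines: ylvkq hsaf duly wok fjm tfdu pgzrm zfst faxkt zme
Hunk 6: at line 4 remove [fjm,tfdu] add [bcb,qdkwn,atxl] -> 11 lines: ylvkq hsaf duly wok bcb qdkwn atxl pgzrm zfst faxkt zme
Final line 8: pgzrm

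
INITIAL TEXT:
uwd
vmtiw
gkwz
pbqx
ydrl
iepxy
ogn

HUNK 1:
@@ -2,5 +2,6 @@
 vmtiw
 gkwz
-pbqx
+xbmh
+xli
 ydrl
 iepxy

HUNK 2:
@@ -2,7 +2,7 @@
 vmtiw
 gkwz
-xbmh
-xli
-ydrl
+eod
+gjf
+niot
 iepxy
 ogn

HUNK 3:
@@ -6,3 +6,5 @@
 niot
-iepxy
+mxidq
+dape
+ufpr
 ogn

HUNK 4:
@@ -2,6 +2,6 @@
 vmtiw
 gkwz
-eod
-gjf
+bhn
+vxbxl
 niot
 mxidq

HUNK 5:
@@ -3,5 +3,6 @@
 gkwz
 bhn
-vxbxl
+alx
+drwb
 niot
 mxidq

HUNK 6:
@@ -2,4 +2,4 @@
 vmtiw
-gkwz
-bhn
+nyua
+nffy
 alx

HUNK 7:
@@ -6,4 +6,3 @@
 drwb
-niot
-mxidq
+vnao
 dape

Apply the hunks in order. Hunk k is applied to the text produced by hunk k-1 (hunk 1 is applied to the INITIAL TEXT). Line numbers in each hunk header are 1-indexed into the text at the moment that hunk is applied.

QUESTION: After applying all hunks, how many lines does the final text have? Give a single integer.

Hunk 1: at line 2 remove [pbqx] add [xbmh,xli] -> 8 lines: uwd vmtiw gkwz xbmh xli ydrl iepxy ogn
Hunk 2: at line 2 remove [xbmh,xli,ydrl] add [eod,gjf,niot] -> 8 lines: uwd vmtiw gkwz eod gjf niot iepxy ogn
Hunk 3: at line 6 remove [iepxy] add [mxidq,dape,ufpr] -> 10 lines: uwd vmtiw gkwz eod gjf niot mxidq dape ufpr ogn
Hunk 4: at line 2 remove [eod,gjf] add [bhn,vxbxl] -> 10 lines: uwd vmtiw gkwz bhn vxbxl niot mxidq dape ufpr ogn
Hunk 5: at line 3 remove [vxbxl] add [alx,drwb] -> 11 lines: uwd vmtiw gkwz bhn alx drwb niot mxidq dape ufpr ogn
Hunk 6: at line 2 remove [gkwz,bhn] add [nyua,nffy] -> 11 lines: uwd vmtiw nyua nffy alx drwb niot mxidq dape ufpr ogn
Hunk 7: at line 6 remove [niot,mxidq] add [vnao] -> 10 lines: uwd vmtiw nyua nffy alx drwb vnao dape ufpr ogn
Final line count: 10

Answer: 10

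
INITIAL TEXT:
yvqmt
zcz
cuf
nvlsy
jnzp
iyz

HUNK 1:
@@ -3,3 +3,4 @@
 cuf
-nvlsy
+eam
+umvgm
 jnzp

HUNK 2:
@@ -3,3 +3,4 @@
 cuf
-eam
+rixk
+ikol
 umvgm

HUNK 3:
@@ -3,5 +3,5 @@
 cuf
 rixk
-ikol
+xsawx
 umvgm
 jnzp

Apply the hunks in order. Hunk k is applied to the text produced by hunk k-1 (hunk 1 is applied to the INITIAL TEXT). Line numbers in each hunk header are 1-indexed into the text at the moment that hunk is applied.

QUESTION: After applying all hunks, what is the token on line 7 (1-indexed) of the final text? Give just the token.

Hunk 1: at line 3 remove [nvlsy] add [eam,umvgm] -> 7 lines: yvqmt zcz cuf eam umvgm jnzp iyz
Hunk 2: at line 3 remove [eam] add [rixk,ikol] -> 8 lines: yvqmt zcz cuf rixk ikol umvgm jnzp iyz
Hunk 3: at line 3 remove [ikol] add [xsawx] -> 8 lines: yvqmt zcz cuf rixk xsawx umvgm jnzp iyz
Final line 7: jnzp

Answer: jnzp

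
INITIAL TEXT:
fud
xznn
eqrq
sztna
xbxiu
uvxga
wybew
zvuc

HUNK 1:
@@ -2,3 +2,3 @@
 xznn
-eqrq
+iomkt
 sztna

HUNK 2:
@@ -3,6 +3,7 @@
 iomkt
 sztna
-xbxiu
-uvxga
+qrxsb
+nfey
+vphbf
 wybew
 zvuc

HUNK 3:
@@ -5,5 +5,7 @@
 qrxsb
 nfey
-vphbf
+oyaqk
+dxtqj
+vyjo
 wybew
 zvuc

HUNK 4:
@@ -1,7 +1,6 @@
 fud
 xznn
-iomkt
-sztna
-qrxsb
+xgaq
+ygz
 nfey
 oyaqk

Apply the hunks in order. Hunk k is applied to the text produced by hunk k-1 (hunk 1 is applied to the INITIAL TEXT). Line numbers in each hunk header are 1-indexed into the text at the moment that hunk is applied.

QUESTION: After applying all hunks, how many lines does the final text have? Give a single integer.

Answer: 10

Derivation:
Hunk 1: at line 2 remove [eqrq] add [iomkt] -> 8 lines: fud xznn iomkt sztna xbxiu uvxga wybew zvuc
Hunk 2: at line 3 remove [xbxiu,uvxga] add [qrxsb,nfey,vphbf] -> 9 lines: fud xznn iomkt sztna qrxsb nfey vphbf wybew zvuc
Hunk 3: at line 5 remove [vphbf] add [oyaqk,dxtqj,vyjo] -> 11 lines: fud xznn iomkt sztna qrxsb nfey oyaqk dxtqj vyjo wybew zvuc
Hunk 4: at line 1 remove [iomkt,sztna,qrxsb] add [xgaq,ygz] -> 10 lines: fud xznn xgaq ygz nfey oyaqk dxtqj vyjo wybew zvuc
Final line count: 10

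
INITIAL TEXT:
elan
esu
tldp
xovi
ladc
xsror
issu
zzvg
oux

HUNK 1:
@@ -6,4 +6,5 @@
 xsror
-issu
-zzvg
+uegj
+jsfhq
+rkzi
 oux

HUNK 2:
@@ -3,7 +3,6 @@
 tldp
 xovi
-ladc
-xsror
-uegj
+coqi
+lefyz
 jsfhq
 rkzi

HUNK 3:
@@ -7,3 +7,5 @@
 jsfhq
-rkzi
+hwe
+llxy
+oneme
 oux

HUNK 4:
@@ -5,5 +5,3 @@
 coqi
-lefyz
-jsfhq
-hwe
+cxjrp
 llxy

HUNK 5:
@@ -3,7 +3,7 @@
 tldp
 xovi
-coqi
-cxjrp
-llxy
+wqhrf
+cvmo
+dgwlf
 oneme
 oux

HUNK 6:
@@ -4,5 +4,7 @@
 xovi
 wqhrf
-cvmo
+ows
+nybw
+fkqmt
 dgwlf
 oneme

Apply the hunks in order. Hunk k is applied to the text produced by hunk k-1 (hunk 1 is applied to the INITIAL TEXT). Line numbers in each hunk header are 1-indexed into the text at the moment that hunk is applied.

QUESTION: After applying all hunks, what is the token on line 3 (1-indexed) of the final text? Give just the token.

Answer: tldp

Derivation:
Hunk 1: at line 6 remove [issu,zzvg] add [uegj,jsfhq,rkzi] -> 10 lines: elan esu tldp xovi ladc xsror uegj jsfhq rkzi oux
Hunk 2: at line 3 remove [ladc,xsror,uegj] add [coqi,lefyz] -> 9 lines: elan esu tldp xovi coqi lefyz jsfhq rkzi oux
Hunk 3: at line 7 remove [rkzi] add [hwe,llxy,oneme] -> 11 lines: elan esu tldp xovi coqi lefyz jsfhq hwe llxy oneme oux
Hunk 4: at line 5 remove [lefyz,jsfhq,hwe] add [cxjrp] -> 9 lines: elan esu tldp xovi coqi cxjrp llxy oneme oux
Hunk 5: at line 3 remove [coqi,cxjrp,llxy] add [wqhrf,cvmo,dgwlf] -> 9 lines: elan esu tldp xovi wqhrf cvmo dgwlf oneme oux
Hunk 6: at line 4 remove [cvmo] add [ows,nybw,fkqmt] -> 11 lines: elan esu tldp xovi wqhrf ows nybw fkqmt dgwlf oneme oux
Final line 3: tldp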